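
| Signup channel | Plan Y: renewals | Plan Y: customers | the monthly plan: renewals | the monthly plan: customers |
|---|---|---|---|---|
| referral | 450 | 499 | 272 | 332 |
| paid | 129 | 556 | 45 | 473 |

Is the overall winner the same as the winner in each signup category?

Yes

Referral: Plan Y 450/499 = 90.2%, the monthly plan 272/332 = 81.9% → Plan Y
Paid: Plan Y 129/556 = 23.2%, the monthly plan 45/473 = 9.5% → Plan Y
Overall: Plan Y 579/1055 = 54.9%, the monthly plan 317/805 = 39.4% → Plan Y
Plan Y wins overall and in every signup group — no reversal.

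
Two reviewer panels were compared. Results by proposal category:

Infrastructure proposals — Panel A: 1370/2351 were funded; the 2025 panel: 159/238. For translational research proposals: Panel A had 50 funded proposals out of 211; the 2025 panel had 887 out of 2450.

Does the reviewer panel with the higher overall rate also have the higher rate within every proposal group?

Infrastructure: Panel A 1370/2351 = 58.3%, the 2025 panel 159/238 = 66.8% → the 2025 panel
Translational research: Panel A 50/211 = 23.7%, the 2025 panel 887/2450 = 36.2% → the 2025 panel
Overall: Panel A 1420/2562 = 55.4%, the 2025 panel 1046/2688 = 38.9% → Panel A
The 2025 panel wins each proposal group but Panel A wins overall — the comparison reverses. The 2025 panel's proposals skew toward translational research, which has a lower base rate.

No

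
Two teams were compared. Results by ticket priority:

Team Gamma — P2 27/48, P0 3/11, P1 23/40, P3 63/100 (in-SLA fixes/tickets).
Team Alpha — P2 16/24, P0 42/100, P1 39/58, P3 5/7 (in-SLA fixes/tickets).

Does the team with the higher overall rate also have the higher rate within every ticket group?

P2: Team Gamma 27/48 = 56.2%, Team Alpha 16/24 = 66.7% → Team Alpha
P0: Team Gamma 3/11 = 27.3%, Team Alpha 42/100 = 42.0% → Team Alpha
P1: Team Gamma 23/40 = 57.5%, Team Alpha 39/58 = 67.2% → Team Alpha
P3: Team Gamma 63/100 = 63.0%, Team Alpha 5/7 = 71.4% → Team Alpha
Overall: Team Gamma 116/199 = 58.3%, Team Alpha 102/189 = 54.0% → Team Gamma
Team Alpha wins each ticket group but Team Gamma wins overall — the comparison reverses. Team Alpha's tickets skew toward P0, which has a lower base rate.

No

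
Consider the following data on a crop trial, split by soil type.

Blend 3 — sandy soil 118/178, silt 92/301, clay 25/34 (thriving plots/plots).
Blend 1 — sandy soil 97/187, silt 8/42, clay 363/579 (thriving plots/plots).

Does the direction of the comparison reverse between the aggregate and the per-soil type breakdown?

Sandy soil: Blend 3 118/178 = 66.3%, Blend 1 97/187 = 51.9% → Blend 3
Silt: Blend 3 92/301 = 30.6%, Blend 1 8/42 = 19.0% → Blend 3
Clay: Blend 3 25/34 = 73.5%, Blend 1 363/579 = 62.7% → Blend 3
Overall: Blend 3 235/513 = 45.8%, Blend 1 468/808 = 57.9% → Blend 1
Blend 3 wins each soil group but Blend 1 wins overall — the comparison reverses. Blend 3's plots skew toward silt, which has a lower base rate.

Yes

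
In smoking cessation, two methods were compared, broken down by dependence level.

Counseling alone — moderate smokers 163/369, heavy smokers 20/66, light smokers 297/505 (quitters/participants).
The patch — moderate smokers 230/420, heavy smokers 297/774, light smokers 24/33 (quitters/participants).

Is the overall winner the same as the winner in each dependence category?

Moderate smokers: counseling alone 163/369 = 44.2%, the patch 230/420 = 54.8% → the patch
Heavy smokers: counseling alone 20/66 = 30.3%, the patch 297/774 = 38.4% → the patch
Light smokers: counseling alone 297/505 = 58.8%, the patch 24/33 = 72.7% → the patch
Overall: counseling alone 480/940 = 51.1%, the patch 551/1227 = 44.9% → counseling alone
The patch wins each dependence group but counseling alone wins overall — the comparison reverses. The patch's participants skew toward heavy smokers, which has a lower base rate.

No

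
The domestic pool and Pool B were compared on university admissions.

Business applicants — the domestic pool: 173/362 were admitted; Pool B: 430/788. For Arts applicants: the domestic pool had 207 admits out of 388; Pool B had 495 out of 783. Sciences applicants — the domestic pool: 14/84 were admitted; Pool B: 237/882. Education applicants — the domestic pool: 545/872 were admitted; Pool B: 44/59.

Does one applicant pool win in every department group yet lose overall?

Business: the domestic pool 173/362 = 47.8%, Pool B 430/788 = 54.6% → Pool B
Arts: the domestic pool 207/388 = 53.4%, Pool B 495/783 = 63.2% → Pool B
Sciences: the domestic pool 14/84 = 16.7%, Pool B 237/882 = 26.9% → Pool B
Education: the domestic pool 545/872 = 62.5%, Pool B 44/59 = 74.6% → Pool B
Overall: the domestic pool 939/1706 = 55.0%, Pool B 1206/2512 = 48.0% → the domestic pool
Pool B wins each department group but the domestic pool wins overall — the comparison reverses. Pool B's applicants skew toward Sciences, which has a lower base rate.

Yes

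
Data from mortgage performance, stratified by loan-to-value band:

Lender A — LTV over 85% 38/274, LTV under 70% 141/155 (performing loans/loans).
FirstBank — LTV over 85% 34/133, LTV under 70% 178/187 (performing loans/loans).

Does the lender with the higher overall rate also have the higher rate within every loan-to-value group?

Yes

LTV over 85%: Lender A 38/274 = 13.9%, FirstBank 34/133 = 25.6% → FirstBank
LTV under 70%: Lender A 141/155 = 91.0%, FirstBank 178/187 = 95.2% → FirstBank
Overall: Lender A 179/429 = 41.7%, FirstBank 212/320 = 66.2% → FirstBank
FirstBank wins overall and in every loan-to-value group — no reversal.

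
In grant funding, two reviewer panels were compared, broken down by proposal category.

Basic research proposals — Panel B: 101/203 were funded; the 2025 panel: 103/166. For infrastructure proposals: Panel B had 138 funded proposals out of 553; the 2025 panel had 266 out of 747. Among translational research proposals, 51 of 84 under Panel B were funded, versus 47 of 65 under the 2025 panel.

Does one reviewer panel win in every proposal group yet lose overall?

Basic research: Panel B 101/203 = 49.8%, the 2025 panel 103/166 = 62.0% → the 2025 panel
Infrastructure: Panel B 138/553 = 25.0%, the 2025 panel 266/747 = 35.6% → the 2025 panel
Translational research: Panel B 51/84 = 60.7%, the 2025 panel 47/65 = 72.3% → the 2025 panel
Overall: Panel B 290/840 = 34.5%, the 2025 panel 416/978 = 42.5% → the 2025 panel
The 2025 panel wins overall and in every proposal group — no reversal.

No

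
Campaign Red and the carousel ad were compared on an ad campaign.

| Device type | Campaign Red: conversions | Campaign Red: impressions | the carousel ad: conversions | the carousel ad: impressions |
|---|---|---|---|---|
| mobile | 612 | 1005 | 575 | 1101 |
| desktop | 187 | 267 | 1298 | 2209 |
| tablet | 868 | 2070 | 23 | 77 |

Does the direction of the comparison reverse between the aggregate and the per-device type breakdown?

Mobile: Campaign Red 612/1005 = 60.9%, the carousel ad 575/1101 = 52.2% → Campaign Red
Desktop: Campaign Red 187/267 = 70.0%, the carousel ad 1298/2209 = 58.8% → Campaign Red
Tablet: Campaign Red 868/2070 = 41.9%, the carousel ad 23/77 = 29.9% → Campaign Red
Overall: Campaign Red 1667/3342 = 49.9%, the carousel ad 1896/3387 = 56.0% → the carousel ad
Campaign Red wins each device group but the carousel ad wins overall — the comparison reverses. Campaign Red's impressions skew toward tablet, which has a lower base rate.

Yes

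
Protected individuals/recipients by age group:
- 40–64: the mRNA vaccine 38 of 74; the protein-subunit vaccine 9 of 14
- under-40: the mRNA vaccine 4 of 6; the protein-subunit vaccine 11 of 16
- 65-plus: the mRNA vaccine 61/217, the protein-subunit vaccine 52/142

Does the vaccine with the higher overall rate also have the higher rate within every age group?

40–64: the mRNA vaccine 38/74 = 51.4%, the protein-subunit vaccine 9/14 = 64.3% → the protein-subunit vaccine
Under-40: the mRNA vaccine 4/6 = 66.7%, the protein-subunit vaccine 11/16 = 68.8% → the protein-subunit vaccine
65-plus: the mRNA vaccine 61/217 = 28.1%, the protein-subunit vaccine 52/142 = 36.6% → the protein-subunit vaccine
Overall: the mRNA vaccine 103/297 = 34.7%, the protein-subunit vaccine 72/172 = 41.9% → the protein-subunit vaccine
The protein-subunit vaccine wins overall and in every age group — no reversal.

Yes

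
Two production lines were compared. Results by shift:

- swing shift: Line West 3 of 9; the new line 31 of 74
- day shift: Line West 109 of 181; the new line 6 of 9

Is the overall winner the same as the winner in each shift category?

No

Swing shift: Line West 3/9 = 33.3%, the new line 31/74 = 41.9% → the new line
Day shift: Line West 109/181 = 60.2%, the new line 6/9 = 66.7% → the new line
Overall: Line West 112/190 = 58.9%, the new line 37/83 = 44.6% → Line West
The new line wins each shift group but Line West wins overall — the comparison reverses. The new line's units skew toward swing shift, which has a lower base rate.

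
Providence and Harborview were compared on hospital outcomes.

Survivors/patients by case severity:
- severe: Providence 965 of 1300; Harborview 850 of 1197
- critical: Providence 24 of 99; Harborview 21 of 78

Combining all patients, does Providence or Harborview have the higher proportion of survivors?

Providence

Severe: Providence 965/1300 = 74.2%, Harborview 850/1197 = 71.0% → Providence
Critical: Providence 24/99 = 24.2%, Harborview 21/78 = 26.9% → Harborview
Overall: Providence 989/1399 = 70.7%, Harborview 871/1275 = 68.3% → Providence
(Neither sweeps every case group, but Providence has the higher pooled rate.)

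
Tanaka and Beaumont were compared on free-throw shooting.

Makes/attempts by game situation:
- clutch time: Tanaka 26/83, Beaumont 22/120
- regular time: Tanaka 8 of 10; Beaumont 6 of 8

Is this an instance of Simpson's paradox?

No

Clutch time: Tanaka 26/83 = 31.3%, Beaumont 22/120 = 18.3% → Tanaka
Regular time: Tanaka 8/10 = 80.0%, Beaumont 6/8 = 75.0% → Tanaka
Overall: Tanaka 34/93 = 36.6%, Beaumont 28/128 = 21.9% → Tanaka
Tanaka wins overall and in every game group — no reversal.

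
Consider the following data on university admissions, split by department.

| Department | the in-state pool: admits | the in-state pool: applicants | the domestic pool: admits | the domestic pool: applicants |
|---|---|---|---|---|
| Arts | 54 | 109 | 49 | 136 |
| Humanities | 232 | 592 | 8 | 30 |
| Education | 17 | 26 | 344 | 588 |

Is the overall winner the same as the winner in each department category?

Arts: the in-state pool 54/109 = 49.5%, the domestic pool 49/136 = 36.0% → the in-state pool
Humanities: the in-state pool 232/592 = 39.2%, the domestic pool 8/30 = 26.7% → the in-state pool
Education: the in-state pool 17/26 = 65.4%, the domestic pool 344/588 = 58.5% → the in-state pool
Overall: the in-state pool 303/727 = 41.7%, the domestic pool 401/754 = 53.2% → the domestic pool
The in-state pool wins each department group but the domestic pool wins overall — the comparison reverses. The in-state pool's applicants skew toward Humanities, which has a lower base rate.

No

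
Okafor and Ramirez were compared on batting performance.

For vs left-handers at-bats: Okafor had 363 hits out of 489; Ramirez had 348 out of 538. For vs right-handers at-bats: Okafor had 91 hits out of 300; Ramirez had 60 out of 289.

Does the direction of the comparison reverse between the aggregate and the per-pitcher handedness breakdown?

No

Vs left-handers: Okafor 363/489 = 74.2%, Ramirez 348/538 = 64.7% → Okafor
Vs right-handers: Okafor 91/300 = 30.3%, Ramirez 60/289 = 20.8% → Okafor
Overall: Okafor 454/789 = 57.5%, Ramirez 408/827 = 49.3% → Okafor
Okafor wins overall and in every pitcher group — no reversal.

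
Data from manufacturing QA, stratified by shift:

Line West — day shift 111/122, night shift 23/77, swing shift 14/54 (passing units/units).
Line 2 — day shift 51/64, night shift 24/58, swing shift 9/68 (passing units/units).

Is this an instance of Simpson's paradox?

No

Day shift: Line West 111/122 = 91.0%, Line 2 51/64 = 79.7% → Line West
Night shift: Line West 23/77 = 29.9%, Line 2 24/58 = 41.4% → Line 2
Swing shift: Line West 14/54 = 25.9%, Line 2 9/68 = 13.2% → Line West
Overall: Line West 148/253 = 58.5%, Line 2 84/190 = 44.2% → Line West
Neither sweeps: Line West wins 2 of 3 groups, Line 2 wins 1. Line West wins overall but not every group — no Simpson reversal.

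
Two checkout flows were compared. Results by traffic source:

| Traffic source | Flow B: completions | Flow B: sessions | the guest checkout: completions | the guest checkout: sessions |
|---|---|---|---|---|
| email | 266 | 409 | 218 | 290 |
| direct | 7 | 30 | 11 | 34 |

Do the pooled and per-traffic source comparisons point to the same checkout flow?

Email: Flow B 266/409 = 65.0%, the guest checkout 218/290 = 75.2% → the guest checkout
Direct: Flow B 7/30 = 23.3%, the guest checkout 11/34 = 32.4% → the guest checkout
Overall: Flow B 273/439 = 62.2%, the guest checkout 229/324 = 70.7% → the guest checkout
The guest checkout wins overall and in every traffic group — no reversal.

Yes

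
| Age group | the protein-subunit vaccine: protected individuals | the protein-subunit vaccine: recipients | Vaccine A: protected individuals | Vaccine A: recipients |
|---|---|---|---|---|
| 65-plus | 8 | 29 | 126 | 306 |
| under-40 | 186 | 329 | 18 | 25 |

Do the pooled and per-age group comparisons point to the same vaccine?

No

65-plus: the protein-subunit vaccine 8/29 = 27.6%, Vaccine A 126/306 = 41.2% → Vaccine A
Under-40: the protein-subunit vaccine 186/329 = 56.5%, Vaccine A 18/25 = 72.0% → Vaccine A
Overall: the protein-subunit vaccine 194/358 = 54.2%, Vaccine A 144/331 = 43.5% → the protein-subunit vaccine
Vaccine A wins each age group but the protein-subunit vaccine wins overall — the comparison reverses. Vaccine A's recipients skew toward 65-plus, which has a lower base rate.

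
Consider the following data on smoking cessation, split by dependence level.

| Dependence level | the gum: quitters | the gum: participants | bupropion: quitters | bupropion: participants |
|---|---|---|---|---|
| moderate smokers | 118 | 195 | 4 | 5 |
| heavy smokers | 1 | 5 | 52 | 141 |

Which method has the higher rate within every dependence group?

bupropion

Moderate smokers: the gum 118/195 = 60.5%, bupropion 4/5 = 80.0% → bupropion
Heavy smokers: the gum 1/5 = 20.0%, bupropion 52/141 = 36.9% → bupropion
Bupropion has the higher rate in both groups.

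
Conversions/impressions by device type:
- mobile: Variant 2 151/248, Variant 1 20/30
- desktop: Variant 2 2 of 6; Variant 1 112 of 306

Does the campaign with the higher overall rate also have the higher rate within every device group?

Mobile: Variant 2 151/248 = 60.9%, Variant 1 20/30 = 66.7% → Variant 1
Desktop: Variant 2 2/6 = 33.3%, Variant 1 112/306 = 36.6% → Variant 1
Overall: Variant 2 153/254 = 60.2%, Variant 1 132/336 = 39.3% → Variant 2
Variant 1 wins each device group but Variant 2 wins overall — the comparison reverses. Variant 1's impressions skew toward desktop, which has a lower base rate.

No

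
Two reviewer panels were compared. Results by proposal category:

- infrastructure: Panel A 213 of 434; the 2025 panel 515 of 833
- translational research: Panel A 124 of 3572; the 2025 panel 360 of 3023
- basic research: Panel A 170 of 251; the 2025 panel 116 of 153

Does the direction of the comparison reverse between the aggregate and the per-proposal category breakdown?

No

Infrastructure: Panel A 213/434 = 49.1%, the 2025 panel 515/833 = 61.8% → the 2025 panel
Translational research: Panel A 124/3572 = 3.5%, the 2025 panel 360/3023 = 11.9% → the 2025 panel
Basic research: Panel A 170/251 = 67.7%, the 2025 panel 116/153 = 75.8% → the 2025 panel
Overall: Panel A 507/4257 = 11.9%, the 2025 panel 991/4009 = 24.7% → the 2025 panel
The 2025 panel wins overall and in every proposal group — no reversal.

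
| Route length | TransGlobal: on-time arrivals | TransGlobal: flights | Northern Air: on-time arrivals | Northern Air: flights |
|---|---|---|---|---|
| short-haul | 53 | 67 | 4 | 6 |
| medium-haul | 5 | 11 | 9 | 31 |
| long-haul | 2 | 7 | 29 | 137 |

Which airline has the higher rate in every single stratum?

TransGlobal

Short-haul: TransGlobal 53/67 = 79.1%, Northern Air 4/6 = 66.7% → TransGlobal
Medium-haul: TransGlobal 5/11 = 45.5%, Northern Air 9/31 = 29.0% → TransGlobal
Long-haul: TransGlobal 2/7 = 28.6%, Northern Air 29/137 = 21.2% → TransGlobal
TransGlobal has the higher rate in all 3 groups.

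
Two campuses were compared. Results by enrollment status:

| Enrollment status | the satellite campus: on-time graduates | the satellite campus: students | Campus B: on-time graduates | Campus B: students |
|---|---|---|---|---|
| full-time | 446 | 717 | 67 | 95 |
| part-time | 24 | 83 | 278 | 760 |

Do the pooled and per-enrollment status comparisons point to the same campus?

No

Full-time: the satellite campus 446/717 = 62.2%, Campus B 67/95 = 70.5% → Campus B
Part-time: the satellite campus 24/83 = 28.9%, Campus B 278/760 = 36.6% → Campus B
Overall: the satellite campus 470/800 = 58.8%, Campus B 345/855 = 40.4% → the satellite campus
Campus B wins each enrollment group but the satellite campus wins overall — the comparison reverses. Campus B's students skew toward part-time, which has a lower base rate.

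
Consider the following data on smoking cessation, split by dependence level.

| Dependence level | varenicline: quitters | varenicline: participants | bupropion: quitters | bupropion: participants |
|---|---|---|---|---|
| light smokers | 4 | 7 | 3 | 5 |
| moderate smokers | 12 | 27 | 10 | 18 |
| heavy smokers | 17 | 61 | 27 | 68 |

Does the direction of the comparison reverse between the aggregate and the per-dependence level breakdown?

No

Light smokers: varenicline 4/7 = 57.1%, bupropion 3/5 = 60.0% → bupropion
Moderate smokers: varenicline 12/27 = 44.4%, bupropion 10/18 = 55.6% → bupropion
Heavy smokers: varenicline 17/61 = 27.9%, bupropion 27/68 = 39.7% → bupropion
Overall: varenicline 33/95 = 34.7%, bupropion 40/91 = 44.0% → bupropion
Bupropion wins overall and in every dependence group — no reversal.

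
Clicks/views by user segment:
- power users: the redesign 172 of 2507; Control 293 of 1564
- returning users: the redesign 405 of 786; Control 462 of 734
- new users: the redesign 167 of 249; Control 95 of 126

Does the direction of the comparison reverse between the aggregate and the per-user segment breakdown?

No

Power users: the redesign 172/2507 = 6.9%, Control 293/1564 = 18.7% → Control
Returning users: the redesign 405/786 = 51.5%, Control 462/734 = 62.9% → Control
New users: the redesign 167/249 = 67.1%, Control 95/126 = 75.4% → Control
Overall: the redesign 744/3542 = 21.0%, Control 850/2424 = 35.1% → Control
Control wins overall and in every user group — no reversal.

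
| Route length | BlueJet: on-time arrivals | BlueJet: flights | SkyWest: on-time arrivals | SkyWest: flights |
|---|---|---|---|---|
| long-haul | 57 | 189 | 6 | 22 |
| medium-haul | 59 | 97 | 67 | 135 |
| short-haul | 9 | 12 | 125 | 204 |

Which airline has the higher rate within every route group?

Long-haul: BlueJet 57/189 = 30.2%, SkyWest 6/22 = 27.3% → BlueJet
Medium-haul: BlueJet 59/97 = 60.8%, SkyWest 67/135 = 49.6% → BlueJet
Short-haul: BlueJet 9/12 = 75.0%, SkyWest 125/204 = 61.3% → BlueJet
BlueJet has the higher rate in all 3 groups.

BlueJet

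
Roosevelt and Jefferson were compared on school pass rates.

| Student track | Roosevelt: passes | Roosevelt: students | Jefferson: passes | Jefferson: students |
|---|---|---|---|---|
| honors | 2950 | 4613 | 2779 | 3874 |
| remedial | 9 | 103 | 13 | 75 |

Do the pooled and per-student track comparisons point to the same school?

Yes

Honors: Roosevelt 2950/4613 = 63.9%, Jefferson 2779/3874 = 71.7% → Jefferson
Remedial: Roosevelt 9/103 = 8.7%, Jefferson 13/75 = 17.3% → Jefferson
Overall: Roosevelt 2959/4716 = 62.7%, Jefferson 2792/3949 = 70.7% → Jefferson
Jefferson wins overall and in every student group — no reversal.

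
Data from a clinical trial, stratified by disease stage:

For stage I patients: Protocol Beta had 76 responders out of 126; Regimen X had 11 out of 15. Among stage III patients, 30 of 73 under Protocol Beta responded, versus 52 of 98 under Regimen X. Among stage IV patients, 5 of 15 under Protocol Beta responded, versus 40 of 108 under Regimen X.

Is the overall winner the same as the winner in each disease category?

Stage I: Protocol Beta 76/126 = 60.3%, Regimen X 11/15 = 73.3% → Regimen X
Stage III: Protocol Beta 30/73 = 41.1%, Regimen X 52/98 = 53.1% → Regimen X
Stage IV: Protocol Beta 5/15 = 33.3%, Regimen X 40/108 = 37.0% → Regimen X
Overall: Protocol Beta 111/214 = 51.9%, Regimen X 103/221 = 46.6% → Protocol Beta
Regimen X wins each disease group but Protocol Beta wins overall — the comparison reverses. Regimen X's patients skew toward stage IV, which has a lower base rate.

No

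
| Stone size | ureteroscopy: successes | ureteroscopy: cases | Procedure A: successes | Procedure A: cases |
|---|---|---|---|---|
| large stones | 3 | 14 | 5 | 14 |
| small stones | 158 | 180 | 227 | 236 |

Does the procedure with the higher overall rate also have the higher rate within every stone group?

Yes

Large stones: ureteroscopy 3/14 = 21.4%, Procedure A 5/14 = 35.7% → Procedure A
Small stones: ureteroscopy 158/180 = 87.8%, Procedure A 227/236 = 96.2% → Procedure A
Overall: ureteroscopy 161/194 = 83.0%, Procedure A 232/250 = 92.8% → Procedure A
Procedure A wins overall and in every stone group — no reversal.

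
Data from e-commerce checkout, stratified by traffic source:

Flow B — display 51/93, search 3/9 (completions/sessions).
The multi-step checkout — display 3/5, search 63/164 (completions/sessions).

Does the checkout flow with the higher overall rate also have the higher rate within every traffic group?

Display: Flow B 51/93 = 54.8%, the multi-step checkout 3/5 = 60.0% → the multi-step checkout
Search: Flow B 3/9 = 33.3%, the multi-step checkout 63/164 = 38.4% → the multi-step checkout
Overall: Flow B 54/102 = 52.9%, the multi-step checkout 66/169 = 39.1% → Flow B
The multi-step checkout wins each traffic group but Flow B wins overall — the comparison reverses. The multi-step checkout's sessions skew toward search, which has a lower base rate.

No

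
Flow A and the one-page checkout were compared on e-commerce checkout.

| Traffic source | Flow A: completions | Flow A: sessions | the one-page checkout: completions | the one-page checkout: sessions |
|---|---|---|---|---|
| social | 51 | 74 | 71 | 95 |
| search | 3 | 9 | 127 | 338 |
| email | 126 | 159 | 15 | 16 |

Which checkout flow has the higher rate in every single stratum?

Social: Flow A 51/74 = 68.9%, the one-page checkout 71/95 = 74.7% → the one-page checkout
Search: Flow A 3/9 = 33.3%, the one-page checkout 127/338 = 37.6% → the one-page checkout
Email: Flow A 126/159 = 79.2%, the one-page checkout 15/16 = 93.8% → the one-page checkout
The one-page checkout has the higher rate in all 3 groups.

the one-page checkout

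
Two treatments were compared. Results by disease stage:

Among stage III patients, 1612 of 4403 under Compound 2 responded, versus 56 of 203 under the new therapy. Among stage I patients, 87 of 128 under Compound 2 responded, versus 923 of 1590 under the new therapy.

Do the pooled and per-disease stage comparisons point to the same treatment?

No

Stage III: Compound 2 1612/4403 = 36.6%, the new therapy 56/203 = 27.6% → Compound 2
Stage I: Compound 2 87/128 = 68.0%, the new therapy 923/1590 = 58.1% → Compound 2
Overall: Compound 2 1699/4531 = 37.5%, the new therapy 979/1793 = 54.6% → the new therapy
Compound 2 wins each disease group but the new therapy wins overall — the comparison reverses. Compound 2's patients skew toward stage III, which has a lower base rate.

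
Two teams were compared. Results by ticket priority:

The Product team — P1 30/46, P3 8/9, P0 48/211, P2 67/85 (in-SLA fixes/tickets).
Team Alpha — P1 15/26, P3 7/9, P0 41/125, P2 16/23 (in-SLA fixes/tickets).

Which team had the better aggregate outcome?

P1: the Product team 30/46 = 65.2%, Team Alpha 15/26 = 57.7% → the Product team
P3: the Product team 8/9 = 88.9%, Team Alpha 7/9 = 77.8% → the Product team
P0: the Product team 48/211 = 22.7%, Team Alpha 41/125 = 32.8% → Team Alpha
P2: the Product team 67/85 = 78.8%, Team Alpha 16/23 = 69.6% → the Product team
Overall: the Product team 153/351 = 43.6%, Team Alpha 79/183 = 43.2% → the Product team
(Neither sweeps every ticket group, but the Product team has the higher pooled rate.)

the Product team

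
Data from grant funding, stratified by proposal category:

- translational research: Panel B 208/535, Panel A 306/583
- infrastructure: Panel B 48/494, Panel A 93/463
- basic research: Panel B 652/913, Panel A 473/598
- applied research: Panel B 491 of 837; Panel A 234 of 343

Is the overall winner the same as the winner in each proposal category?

Yes

Translational research: Panel B 208/535 = 38.9%, Panel A 306/583 = 52.5% → Panel A
Infrastructure: Panel B 48/494 = 9.7%, Panel A 93/463 = 20.1% → Panel A
Basic research: Panel B 652/913 = 71.4%, Panel A 473/598 = 79.1% → Panel A
Applied research: Panel B 491/837 = 58.7%, Panel A 234/343 = 68.2% → Panel A
Overall: Panel B 1399/2779 = 50.3%, Panel A 1106/1987 = 55.7% → Panel A
Panel A wins overall and in every proposal group — no reversal.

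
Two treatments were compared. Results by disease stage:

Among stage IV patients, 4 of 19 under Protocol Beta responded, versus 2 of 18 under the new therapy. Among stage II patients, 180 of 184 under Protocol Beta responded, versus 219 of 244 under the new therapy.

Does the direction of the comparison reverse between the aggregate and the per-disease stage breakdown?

Stage IV: Protocol Beta 4/19 = 21.1%, the new therapy 2/18 = 11.1% → Protocol Beta
Stage II: Protocol Beta 180/184 = 97.8%, the new therapy 219/244 = 89.8% → Protocol Beta
Overall: Protocol Beta 184/203 = 90.6%, the new therapy 221/262 = 84.4% → Protocol Beta
Protocol Beta wins overall and in every disease group — no reversal.

No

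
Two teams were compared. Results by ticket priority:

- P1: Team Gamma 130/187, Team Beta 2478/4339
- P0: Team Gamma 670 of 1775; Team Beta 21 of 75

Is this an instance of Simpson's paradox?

P1: Team Gamma 130/187 = 69.5%, Team Beta 2478/4339 = 57.1% → Team Gamma
P0: Team Gamma 670/1775 = 37.7%, Team Beta 21/75 = 28.0% → Team Gamma
Overall: Team Gamma 800/1962 = 40.8%, Team Beta 2499/4414 = 56.6% → Team Beta
Team Gamma wins each ticket group but Team Beta wins overall — the comparison reverses. Team Gamma's tickets skew toward P0, which has a lower base rate.

Yes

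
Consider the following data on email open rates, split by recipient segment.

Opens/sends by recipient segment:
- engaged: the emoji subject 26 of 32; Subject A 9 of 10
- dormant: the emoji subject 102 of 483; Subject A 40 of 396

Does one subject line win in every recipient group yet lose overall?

Engaged: the emoji subject 26/32 = 81.2%, Subject A 9/10 = 90.0% → Subject A
Dormant: the emoji subject 102/483 = 21.1%, Subject A 40/396 = 10.1% → the emoji subject
Overall: the emoji subject 128/515 = 24.9%, Subject A 49/406 = 12.1% → the emoji subject
Neither sweeps: the emoji subject wins 1 of 2 groups, Subject A wins 1. The emoji subject wins overall but not every group — no Simpson reversal.

No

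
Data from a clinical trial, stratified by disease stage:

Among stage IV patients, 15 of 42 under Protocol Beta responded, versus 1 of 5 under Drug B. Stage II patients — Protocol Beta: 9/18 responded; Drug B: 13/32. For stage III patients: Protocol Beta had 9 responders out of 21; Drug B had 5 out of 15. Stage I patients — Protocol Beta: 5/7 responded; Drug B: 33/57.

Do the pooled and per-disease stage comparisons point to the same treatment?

Stage IV: Protocol Beta 15/42 = 35.7%, Drug B 1/5 = 20.0% → Protocol Beta
Stage II: Protocol Beta 9/18 = 50.0%, Drug B 13/32 = 40.6% → Protocol Beta
Stage III: Protocol Beta 9/21 = 42.9%, Drug B 5/15 = 33.3% → Protocol Beta
Stage I: Protocol Beta 5/7 = 71.4%, Drug B 33/57 = 57.9% → Protocol Beta
Overall: Protocol Beta 38/88 = 43.2%, Drug B 52/109 = 47.7% → Drug B
Protocol Beta wins each disease group but Drug B wins overall — the comparison reverses. Protocol Beta's patients skew toward stage IV, which has a lower base rate.

No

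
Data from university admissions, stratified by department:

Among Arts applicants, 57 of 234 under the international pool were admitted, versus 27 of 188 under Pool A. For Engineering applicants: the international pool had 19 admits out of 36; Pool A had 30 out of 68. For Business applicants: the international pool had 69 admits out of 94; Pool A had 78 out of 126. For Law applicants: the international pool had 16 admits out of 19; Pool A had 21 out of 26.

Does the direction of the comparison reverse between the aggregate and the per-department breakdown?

No

Arts: the international pool 57/234 = 24.4%, Pool A 27/188 = 14.4% → the international pool
Engineering: the international pool 19/36 = 52.8%, Pool A 30/68 = 44.1% → the international pool
Business: the international pool 69/94 = 73.4%, Pool A 78/126 = 61.9% → the international pool
Law: the international pool 16/19 = 84.2%, Pool A 21/26 = 80.8% → the international pool
Overall: the international pool 161/383 = 42.0%, Pool A 156/408 = 38.2% → the international pool
The international pool wins overall and in every department group — no reversal.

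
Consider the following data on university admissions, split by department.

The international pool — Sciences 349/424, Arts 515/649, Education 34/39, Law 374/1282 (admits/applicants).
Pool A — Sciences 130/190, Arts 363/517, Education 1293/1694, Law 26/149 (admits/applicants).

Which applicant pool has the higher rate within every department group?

the international pool

Sciences: the international pool 349/424 = 82.3%, Pool A 130/190 = 68.4% → the international pool
Arts: the international pool 515/649 = 79.4%, Pool A 363/517 = 70.2% → the international pool
Education: the international pool 34/39 = 87.2%, Pool A 1293/1694 = 76.3% → the international pool
Law: the international pool 374/1282 = 29.2%, Pool A 26/149 = 17.4% → the international pool
The international pool has the higher rate in all 4 groups.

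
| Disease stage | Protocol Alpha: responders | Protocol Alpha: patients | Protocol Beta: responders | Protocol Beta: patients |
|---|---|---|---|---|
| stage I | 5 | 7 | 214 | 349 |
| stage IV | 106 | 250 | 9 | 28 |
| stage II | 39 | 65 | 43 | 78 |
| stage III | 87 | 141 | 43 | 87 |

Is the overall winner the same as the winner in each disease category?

No

Stage I: Protocol Alpha 5/7 = 71.4%, Protocol Beta 214/349 = 61.3% → Protocol Alpha
Stage IV: Protocol Alpha 106/250 = 42.4%, Protocol Beta 9/28 = 32.1% → Protocol Alpha
Stage II: Protocol Alpha 39/65 = 60.0%, Protocol Beta 43/78 = 55.1% → Protocol Alpha
Stage III: Protocol Alpha 87/141 = 61.7%, Protocol Beta 43/87 = 49.4% → Protocol Alpha
Overall: Protocol Alpha 237/463 = 51.2%, Protocol Beta 309/542 = 57.0% → Protocol Beta
Protocol Alpha wins each disease group but Protocol Beta wins overall — the comparison reverses. Protocol Alpha's patients skew toward stage IV, which has a lower base rate.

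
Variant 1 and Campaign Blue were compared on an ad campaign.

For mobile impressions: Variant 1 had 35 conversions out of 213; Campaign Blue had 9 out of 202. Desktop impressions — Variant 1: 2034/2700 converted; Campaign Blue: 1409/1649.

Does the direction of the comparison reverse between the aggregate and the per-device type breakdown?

Mobile: Variant 1 35/213 = 16.4%, Campaign Blue 9/202 = 4.5% → Variant 1
Desktop: Variant 1 2034/2700 = 75.3%, Campaign Blue 1409/1649 = 85.4% → Campaign Blue
Overall: Variant 1 2069/2913 = 71.0%, Campaign Blue 1418/1851 = 76.6% → Campaign Blue
Neither sweeps: Variant 1 wins 1 of 2 groups, Campaign Blue wins 1. Campaign Blue wins overall but not every group — no Simpson reversal.

No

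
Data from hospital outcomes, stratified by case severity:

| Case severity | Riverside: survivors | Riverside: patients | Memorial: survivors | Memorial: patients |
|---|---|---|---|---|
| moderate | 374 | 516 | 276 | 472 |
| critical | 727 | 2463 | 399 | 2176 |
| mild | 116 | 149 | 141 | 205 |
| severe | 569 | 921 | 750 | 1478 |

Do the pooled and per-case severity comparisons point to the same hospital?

Moderate: Riverside 374/516 = 72.5%, Memorial 276/472 = 58.5% → Riverside
Critical: Riverside 727/2463 = 29.5%, Memorial 399/2176 = 18.3% → Riverside
Mild: Riverside 116/149 = 77.9%, Memorial 141/205 = 68.8% → Riverside
Severe: Riverside 569/921 = 61.8%, Memorial 750/1478 = 50.7% → Riverside
Overall: Riverside 1786/4049 = 44.1%, Memorial 1566/4331 = 36.2% → Riverside
Riverside wins overall and in every case group — no reversal.

Yes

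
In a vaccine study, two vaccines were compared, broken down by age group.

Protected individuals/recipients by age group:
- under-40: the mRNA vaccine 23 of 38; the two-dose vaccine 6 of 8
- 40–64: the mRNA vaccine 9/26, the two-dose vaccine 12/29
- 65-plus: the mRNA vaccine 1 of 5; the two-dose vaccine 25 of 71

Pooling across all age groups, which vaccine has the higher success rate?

the mRNA vaccine

Under-40: the mRNA vaccine 23/38 = 60.5%, the two-dose vaccine 6/8 = 75.0% → the two-dose vaccine
40–64: the mRNA vaccine 9/26 = 34.6%, the two-dose vaccine 12/29 = 41.4% → the two-dose vaccine
65-plus: the mRNA vaccine 1/5 = 20.0%, the two-dose vaccine 25/71 = 35.2% → the two-dose vaccine
Overall: the mRNA vaccine 33/69 = 47.8%, the two-dose vaccine 43/108 = 39.8% → the mRNA vaccine
(The two-dose vaccine wins every age group but the mRNA vaccine wins overall — the two-dose vaccine's recipients skew toward the low-rate 65-plus group.)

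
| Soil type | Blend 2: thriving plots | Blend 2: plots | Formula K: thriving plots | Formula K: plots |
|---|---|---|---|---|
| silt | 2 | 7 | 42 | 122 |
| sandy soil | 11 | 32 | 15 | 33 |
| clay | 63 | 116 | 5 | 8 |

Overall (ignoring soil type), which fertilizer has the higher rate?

Silt: Blend 2 2/7 = 28.6%, Formula K 42/122 = 34.4% → Formula K
Sandy soil: Blend 2 11/32 = 34.4%, Formula K 15/33 = 45.5% → Formula K
Clay: Blend 2 63/116 = 54.3%, Formula K 5/8 = 62.5% → Formula K
Overall: Blend 2 76/155 = 49.0%, Formula K 62/163 = 38.0% → Blend 2
(Formula K wins every soil group but Blend 2 wins overall — Formula K's plots skew toward the low-rate silt group.)

Blend 2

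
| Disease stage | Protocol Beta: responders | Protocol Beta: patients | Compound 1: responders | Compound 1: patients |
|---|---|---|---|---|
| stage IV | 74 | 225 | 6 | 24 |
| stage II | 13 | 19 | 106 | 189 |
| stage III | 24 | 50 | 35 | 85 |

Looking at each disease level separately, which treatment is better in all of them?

Stage IV: Protocol Beta 74/225 = 32.9%, Compound 1 6/24 = 25.0% → Protocol Beta
Stage II: Protocol Beta 13/19 = 68.4%, Compound 1 106/189 = 56.1% → Protocol Beta
Stage III: Protocol Beta 24/50 = 48.0%, Compound 1 35/85 = 41.2% → Protocol Beta
Protocol Beta has the higher rate in all 3 groups.

Protocol Beta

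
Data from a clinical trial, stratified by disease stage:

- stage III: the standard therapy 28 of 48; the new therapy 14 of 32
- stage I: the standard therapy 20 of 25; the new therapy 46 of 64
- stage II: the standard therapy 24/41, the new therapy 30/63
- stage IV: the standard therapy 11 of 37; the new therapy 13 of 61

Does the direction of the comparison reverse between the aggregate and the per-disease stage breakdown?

Stage III: the standard therapy 28/48 = 58.3%, the new therapy 14/32 = 43.8% → the standard therapy
Stage I: the standard therapy 20/25 = 80.0%, the new therapy 46/64 = 71.9% → the standard therapy
Stage II: the standard therapy 24/41 = 58.5%, the new therapy 30/63 = 47.6% → the standard therapy
Stage IV: the standard therapy 11/37 = 29.7%, the new therapy 13/61 = 21.3% → the standard therapy
Overall: the standard therapy 83/151 = 55.0%, the new therapy 103/220 = 46.8% → the standard therapy
The standard therapy wins overall and in every disease group — no reversal.

No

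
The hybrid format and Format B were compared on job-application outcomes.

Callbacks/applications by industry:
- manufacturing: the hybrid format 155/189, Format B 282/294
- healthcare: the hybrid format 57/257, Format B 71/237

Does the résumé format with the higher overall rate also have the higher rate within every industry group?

Yes

Manufacturing: the hybrid format 155/189 = 82.0%, Format B 282/294 = 95.9% → Format B
Healthcare: the hybrid format 57/257 = 22.2%, Format B 71/237 = 30.0% → Format B
Overall: the hybrid format 212/446 = 47.5%, Format B 353/531 = 66.5% → Format B
Format B wins overall and in every industry group — no reversal.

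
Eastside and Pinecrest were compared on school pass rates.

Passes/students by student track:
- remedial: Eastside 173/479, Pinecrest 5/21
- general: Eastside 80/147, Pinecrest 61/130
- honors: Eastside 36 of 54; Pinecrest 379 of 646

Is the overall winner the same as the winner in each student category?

No

Remedial: Eastside 173/479 = 36.1%, Pinecrest 5/21 = 23.8% → Eastside
General: Eastside 80/147 = 54.4%, Pinecrest 61/130 = 46.9% → Eastside
Honors: Eastside 36/54 = 66.7%, Pinecrest 379/646 = 58.7% → Eastside
Overall: Eastside 289/680 = 42.5%, Pinecrest 445/797 = 55.8% → Pinecrest
Eastside wins each student group but Pinecrest wins overall — the comparison reverses. Eastside's students skew toward remedial, which has a lower base rate.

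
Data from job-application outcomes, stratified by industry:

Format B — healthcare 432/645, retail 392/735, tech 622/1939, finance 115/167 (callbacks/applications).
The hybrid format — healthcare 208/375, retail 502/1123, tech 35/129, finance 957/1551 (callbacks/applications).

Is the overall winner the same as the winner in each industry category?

Healthcare: Format B 432/645 = 67.0%, the hybrid format 208/375 = 55.5% → Format B
Retail: Format B 392/735 = 53.3%, the hybrid format 502/1123 = 44.7% → Format B
Tech: Format B 622/1939 = 32.1%, the hybrid format 35/129 = 27.1% → Format B
Finance: Format B 115/167 = 68.9%, the hybrid format 957/1551 = 61.7% → Format B
Overall: Format B 1561/3486 = 44.8%, the hybrid format 1702/3178 = 53.6% → the hybrid format
Format B wins each industry group but the hybrid format wins overall — the comparison reverses. Format B's applications skew toward tech, which has a lower base rate.

No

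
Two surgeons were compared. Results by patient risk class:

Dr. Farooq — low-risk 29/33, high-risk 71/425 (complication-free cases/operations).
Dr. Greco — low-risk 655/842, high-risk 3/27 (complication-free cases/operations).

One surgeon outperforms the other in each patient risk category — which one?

Low-risk: Dr. Farooq 29/33 = 87.9%, Dr. Greco 655/842 = 77.8% → Dr. Farooq
High-risk: Dr. Farooq 71/425 = 16.7%, Dr. Greco 3/27 = 11.1% → Dr. Farooq
Dr. Farooq has the higher rate in both groups.

Dr. Farooq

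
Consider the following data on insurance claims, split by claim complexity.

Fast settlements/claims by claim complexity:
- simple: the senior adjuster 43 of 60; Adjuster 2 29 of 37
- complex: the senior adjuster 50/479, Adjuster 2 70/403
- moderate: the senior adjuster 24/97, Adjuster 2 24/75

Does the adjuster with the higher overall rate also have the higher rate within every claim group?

Yes

Simple: the senior adjuster 43/60 = 71.7%, Adjuster 2 29/37 = 78.4% → Adjuster 2
Complex: the senior adjuster 50/479 = 10.4%, Adjuster 2 70/403 = 17.4% → Adjuster 2
Moderate: the senior adjuster 24/97 = 24.7%, Adjuster 2 24/75 = 32.0% → Adjuster 2
Overall: the senior adjuster 117/636 = 18.4%, Adjuster 2 123/515 = 23.9% → Adjuster 2
Adjuster 2 wins overall and in every claim group — no reversal.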